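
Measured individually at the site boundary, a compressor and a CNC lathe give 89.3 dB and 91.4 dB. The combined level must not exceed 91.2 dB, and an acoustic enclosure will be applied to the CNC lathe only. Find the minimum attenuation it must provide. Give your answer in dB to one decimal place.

The untreated sources together contribute 10^(89.3/10) = 8.511e+08, i.e. 89.30 dB.
To meet 91.2 dB overall, the treated CNC lathe may contribute at most 10^(91.2/10) − 8.511e+08 = 4.671e+08, i.e. 86.69 dB.
Required insertion loss = 91.4 − 86.69 = 4.71 dB.

4.7 dB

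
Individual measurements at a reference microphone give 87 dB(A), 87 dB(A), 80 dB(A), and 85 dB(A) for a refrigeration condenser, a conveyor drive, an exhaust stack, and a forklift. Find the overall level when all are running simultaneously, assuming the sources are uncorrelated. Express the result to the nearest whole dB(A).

Incoherent sources combine by intensity addition: L_total = 10·log₁₀(Σ 10^(L_i/10)).
Σ 10^(L/10) = 10^(87/10) + 10^(87/10) + 10^(80/10) + 10^(85/10) = 1.419e+09.
L_total = 10·log₁₀(1.419e+09) = 91.52 dB(A).

92 dB(A)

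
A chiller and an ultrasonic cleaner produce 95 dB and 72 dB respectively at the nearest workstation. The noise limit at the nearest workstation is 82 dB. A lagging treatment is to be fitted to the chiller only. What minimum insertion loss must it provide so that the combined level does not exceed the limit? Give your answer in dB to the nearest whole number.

13 dB

Fixed contribution from the other source: Σ 10^(L/10) = 10^(72/10) = 1.585e+07 (72.00 dB).
To meet 82 dB overall, the treated chiller may contribute at most 10^(82/10) − 1.585e+07 = 1.426e+08, i.e. 81.54 dB.
Required insertion loss = 95 − 81.54 = 13.46 dB.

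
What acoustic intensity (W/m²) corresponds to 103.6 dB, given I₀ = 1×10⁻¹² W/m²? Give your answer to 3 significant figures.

0.0229 W/m²

L = 10·log₁₀(I/I₀) ⇒ I = I₀·10^(L/10) = 10⁻¹² × 10^10.36.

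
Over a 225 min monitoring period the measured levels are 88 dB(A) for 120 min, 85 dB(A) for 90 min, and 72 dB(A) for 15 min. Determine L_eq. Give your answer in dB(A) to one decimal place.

Weight each interval's intensity by its duration and average over T = 225 min:
Σ tᵢ·10^(Lᵢ/10) = 120·10^(88/10) + 90·10^(85/10) + 15·10^(72/10) = 1.044e+11.
L_eq = 10·log₁₀(1.044e+11/225) = 86.67 dB(A).

86.7 dB(A)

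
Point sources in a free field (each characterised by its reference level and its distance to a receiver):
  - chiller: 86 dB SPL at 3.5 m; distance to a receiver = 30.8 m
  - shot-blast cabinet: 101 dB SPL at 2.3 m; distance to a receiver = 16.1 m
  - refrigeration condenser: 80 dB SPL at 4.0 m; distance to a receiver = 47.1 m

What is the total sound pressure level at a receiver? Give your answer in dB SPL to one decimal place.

84.2 dB SPL

Apply inverse-square spreading to bring every level to the receiver, then sum 10^(L/10).
chiller: 86 − 20·log₁₀(30.8/3.5) = 86 − 18.89 = 67.11 dB SPL.
shot-blast cabinet: 101 − 20·log₁₀(16.1/2.3) = 101 − 16.90 = 84.10 dB SPL.
refrigeration condenser: 80 − 20·log₁₀(47.1/4.0) = 80 − 21.42 = 58.58 dB SPL.
Σ 10^(L/10) = 2.628e+08 → L_total = 10·log₁₀(2.628e+08) = 84.20 dB SPL.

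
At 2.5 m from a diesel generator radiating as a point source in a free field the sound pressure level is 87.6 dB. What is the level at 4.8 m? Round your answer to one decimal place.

For a point source, L₂ = L₁ − 20·log₁₀(r₂/r₁).
L₂ = 87.6 − 20·log₁₀(4.8/2.5) = 87.6 − 5.666 = 81.93 dB.

81.9 dB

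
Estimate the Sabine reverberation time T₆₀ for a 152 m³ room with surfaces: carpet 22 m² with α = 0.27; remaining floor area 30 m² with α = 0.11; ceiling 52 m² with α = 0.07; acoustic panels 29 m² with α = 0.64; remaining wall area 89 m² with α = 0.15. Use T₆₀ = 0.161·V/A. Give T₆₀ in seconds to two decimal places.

Total absorption A = 22·0.27 + 30·0.11 + 52·0.07 + 29·0.64 + 89·0.15 = 44.79 m² sabins.
T₆₀ = 0.161 × 152 / 44.79 = 0.546 s.

0.55 s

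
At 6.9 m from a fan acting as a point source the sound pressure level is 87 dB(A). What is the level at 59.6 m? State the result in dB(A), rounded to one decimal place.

68.3 dB(A)

Spherical spreading from a point source gives a 20·log₁₀(r₂/r₁) drop.
L₂ = 87 − 20·log₁₀(59.6/6.9) = 87 − 18.728 = 68.27 dB(A).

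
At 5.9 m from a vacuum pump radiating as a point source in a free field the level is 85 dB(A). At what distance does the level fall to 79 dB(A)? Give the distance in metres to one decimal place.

Point-source spreading drops the level by 20·log₁₀(r₂/r₁); inverting, r₂/r₁ = 10^(ΔL/20).
r₂ = 5.9·10^((85−79)/20) = 5.9·10^(6.0/20) = 11.77 m.

11.8 m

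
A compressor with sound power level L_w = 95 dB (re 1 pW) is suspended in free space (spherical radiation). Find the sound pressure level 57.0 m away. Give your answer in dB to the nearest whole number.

49 dB

Free-field spherical radiation: L_p = L_w − 10·log₁₀(4π·r²), r = 57.0 m.
4π·r² = 4.083e+04 m², 10·log₁₀ of that is 46.110 dB.
L_p = 95 − 46.110 = 48.89 dB.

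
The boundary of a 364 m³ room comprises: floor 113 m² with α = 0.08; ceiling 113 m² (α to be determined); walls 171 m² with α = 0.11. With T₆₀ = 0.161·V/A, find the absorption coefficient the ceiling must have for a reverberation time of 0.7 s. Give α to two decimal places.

0.49

Required total absorption A = 0.161·364/0.7 = 83.72 m².
Absorption from the other surfaces = 113·0.08 + 171·0.11 = 27.85 m², so the ceiling must supply 55.87 m² over 113 m².
α = 55.87/113 = 0.494.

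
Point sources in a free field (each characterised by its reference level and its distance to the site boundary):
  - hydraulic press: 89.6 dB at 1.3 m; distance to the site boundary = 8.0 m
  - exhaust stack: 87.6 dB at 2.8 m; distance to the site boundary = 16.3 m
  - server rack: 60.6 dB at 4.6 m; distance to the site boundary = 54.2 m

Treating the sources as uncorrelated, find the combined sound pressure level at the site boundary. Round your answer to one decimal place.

76.1 dB

Propagate each source to the receiver with L = L_ref − 20·log₁₀(r/r_ref), then add intensities.
hydraulic press: 89.6 − 20·log₁₀(8.0/1.3) = 89.6 − 15.78 = 73.82 dB.
exhaust stack: 87.6 − 20·log₁₀(16.3/2.8) = 87.6 − 15.30 = 72.30 dB.
server rack: 60.6 − 20·log₁₀(54.2/4.6) = 60.6 − 21.42 = 39.18 dB.
Σ 10^(L/10) = 4.107e+07 → L_total = 10·log₁₀(4.107e+07) = 76.14 dB.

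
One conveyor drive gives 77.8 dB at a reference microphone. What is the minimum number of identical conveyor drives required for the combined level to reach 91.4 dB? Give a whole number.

The shortfall is 91.4 − 77.8 = 13.6 dB, and N units add 10·log₁₀ N, so need 10·log₁₀ N ≥ 13.6.
N ≥ 10^(13.6/10) = 22.909, so N = 23.

23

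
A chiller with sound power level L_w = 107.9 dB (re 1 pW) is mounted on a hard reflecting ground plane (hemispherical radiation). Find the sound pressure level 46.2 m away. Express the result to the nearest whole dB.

67 dB

Free-field hemispherical radiation: L_p = L_w − 10·log₁₀(2π·r²), r = 46.2 m.
2π·r² = 1.341e+04 m², 10·log₁₀ of that is 41.275 dB.
L_p = 107.9 − 41.275 = 66.63 dB.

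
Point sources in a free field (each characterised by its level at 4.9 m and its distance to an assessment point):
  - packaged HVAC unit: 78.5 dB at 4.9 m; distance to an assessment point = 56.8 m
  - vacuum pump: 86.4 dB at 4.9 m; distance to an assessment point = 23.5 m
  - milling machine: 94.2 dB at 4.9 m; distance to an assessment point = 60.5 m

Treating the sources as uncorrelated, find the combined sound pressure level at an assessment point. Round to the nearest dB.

Propagate each source to the receiver with L = L_ref − 20·log₁₀(r/r_ref), then add intensities.
packaged HVAC unit: 78.5 − 20·log₁₀(56.8/4.9) = 78.5 − 21.28 = 57.22 dB.
vacuum pump: 86.4 − 20·log₁₀(23.5/4.9) = 86.4 − 13.62 = 72.78 dB.
milling machine: 94.2 − 20·log₁₀(60.5/4.9) = 94.2 − 21.83 = 72.37 dB.
Σ 10^(L/10) = 3.676e+07 → L_total = 10·log₁₀(3.676e+07) = 75.65 dB.

76 dB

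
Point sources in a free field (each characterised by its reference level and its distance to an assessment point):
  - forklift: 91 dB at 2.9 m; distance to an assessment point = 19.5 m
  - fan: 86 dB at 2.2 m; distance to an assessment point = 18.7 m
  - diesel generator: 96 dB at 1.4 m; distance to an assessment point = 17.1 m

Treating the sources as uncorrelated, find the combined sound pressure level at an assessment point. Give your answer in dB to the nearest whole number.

First find each source's level at the receiver (point-source: −20·log₁₀(r/r_ref)), then combine on an intensity basis.
forklift: 91 − 20·log₁₀(19.5/2.9) = 91 − 16.55 = 74.45 dB.
fan: 86 − 20·log₁₀(18.7/2.2) = 86 − 18.59 = 67.41 dB.
diesel generator: 96 − 20·log₁₀(17.1/1.4) = 96 − 21.74 = 74.26 dB.
Σ 10^(L/10) = 6.004e+07 → L_total = 10·log₁₀(6.004e+07) = 77.78 dB.

78 dB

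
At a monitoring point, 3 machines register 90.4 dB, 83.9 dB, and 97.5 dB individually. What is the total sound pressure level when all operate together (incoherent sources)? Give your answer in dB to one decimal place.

98.4 dB

For uncorrelated sources the intensities add, so convert each level to linear form, sum, and take 10·log₁₀ of the total.
Σ 10^(L/10) = 10^(90.4/10) + 10^(83.9/10) + 10^(97.5/10) = 6.965e+09.
L_total = 10·log₁₀(6.965e+09) = 98.43 dB.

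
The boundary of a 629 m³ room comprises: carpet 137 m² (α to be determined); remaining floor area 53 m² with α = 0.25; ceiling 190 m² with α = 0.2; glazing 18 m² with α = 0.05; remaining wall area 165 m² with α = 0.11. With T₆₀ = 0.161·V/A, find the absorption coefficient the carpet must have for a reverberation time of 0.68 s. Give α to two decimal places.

Required total absorption A = 0.161·629/0.68 = 148.93 m².
Absorption from the other surfaces = 53·0.25 + 190·0.2 + 18·0.05 + 165·0.11 = 70.30 m², so the carpet must supply 78.63 m² over 137 m².
α = 78.63/137 = 0.574.

0.57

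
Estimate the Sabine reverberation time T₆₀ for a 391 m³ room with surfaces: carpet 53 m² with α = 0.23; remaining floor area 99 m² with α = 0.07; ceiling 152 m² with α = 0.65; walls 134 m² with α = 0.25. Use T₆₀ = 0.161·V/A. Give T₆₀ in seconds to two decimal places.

A = Σ Sᵢαᵢ = 53·0.23 + 99·0.07 + 152·0.65 + 134·0.25 = 151.42 m².
T₆₀ = 0.161·V/A = 0.161·391/151.42 = 0.416 s.

0.42 s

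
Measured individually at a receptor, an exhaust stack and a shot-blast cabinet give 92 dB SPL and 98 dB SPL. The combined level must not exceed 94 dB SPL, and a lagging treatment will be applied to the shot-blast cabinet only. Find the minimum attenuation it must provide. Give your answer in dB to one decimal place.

8.3 dB

Everything except the shot-blast cabinet sums to 10^(92/10) = 1.585e+09 in linear terms, 92.00 dB SPL.
To meet 94 dB SPL overall, the treated shot-blast cabinet may contribute at most 10^(94/10) − 1.585e+09 = 9.270e+08, i.e. 89.67 dB SPL.
So the shot-blast cabinet must be reduced from 98 to 89.67 dB SPL: IL = 8.33 dB.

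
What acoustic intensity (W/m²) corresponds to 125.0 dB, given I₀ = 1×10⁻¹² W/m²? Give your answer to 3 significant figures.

I = I₀·10^(L/10) = 10⁻¹² × 10^(125.0/10) = 10^(0.500).

3.16 W/m²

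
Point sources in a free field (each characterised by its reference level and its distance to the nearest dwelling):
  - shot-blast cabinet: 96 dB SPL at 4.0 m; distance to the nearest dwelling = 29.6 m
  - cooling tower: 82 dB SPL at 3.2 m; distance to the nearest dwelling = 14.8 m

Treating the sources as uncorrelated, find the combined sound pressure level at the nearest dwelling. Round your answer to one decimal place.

79.0 dB SPL

First find each source's level at the receiver (point-source: −20·log₁₀(r/r_ref)), then combine on an intensity basis.
shot-blast cabinet: 96 − 20·log₁₀(29.6/4.0) = 96 − 17.38 = 78.62 dB SPL.
cooling tower: 82 − 20·log₁₀(14.8/3.2) = 82 − 13.30 = 68.70 dB SPL.
Σ 10^(L/10) = 8.011e+07 → L_total = 10·log₁₀(8.011e+07) = 79.04 dB SPL.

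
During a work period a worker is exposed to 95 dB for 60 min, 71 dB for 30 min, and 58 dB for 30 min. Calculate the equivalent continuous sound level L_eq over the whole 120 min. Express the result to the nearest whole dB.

The energy average is taken in the linear domain: L_eq = 10·log₁₀[(Σ tᵢ·10^(Lᵢ/10))/T], T = 120 min.
Σ tᵢ·10^(Lᵢ/10) = 60·10^(95/10) + 30·10^(71/10) + 30·10^(58/10) = 1.901e+11.
L_eq = 10·log₁₀(1.901e+11/120) = 92.00 dB.

92 dB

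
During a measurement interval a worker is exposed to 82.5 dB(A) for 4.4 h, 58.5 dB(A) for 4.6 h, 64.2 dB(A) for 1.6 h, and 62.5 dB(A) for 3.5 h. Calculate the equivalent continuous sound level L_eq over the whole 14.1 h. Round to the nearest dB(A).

Weight each interval's intensity by its duration and average over T = 14.1 h:
Σ tᵢ·10^(Lᵢ/10) = 4.4·10^(82.5/10) + 4.6·10^(58.5/10) + 1.6·10^(64.2/10) + 3.5·10^(62.5/10) = 7.961e+08.
L_eq = 10·log₁₀(7.961e+08/14.1) = 77.52 dB(A).

78 dB(A)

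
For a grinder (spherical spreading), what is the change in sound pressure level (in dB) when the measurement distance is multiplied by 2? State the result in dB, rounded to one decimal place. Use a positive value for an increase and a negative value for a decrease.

-6.0 dB

With spherical spreading the level changes by −20·log₁₀(r₂/r₁).
ΔL = −20·log₁₀(2) = -6.02 dB.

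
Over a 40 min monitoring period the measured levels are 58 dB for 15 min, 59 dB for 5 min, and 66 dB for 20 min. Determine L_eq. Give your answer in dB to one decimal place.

63.7 dB

The energy average is taken in the linear domain: L_eq = 10·log₁₀[(Σ tᵢ·10^(Lᵢ/10))/T], T = 40 min.
Σ tᵢ·10^(Lᵢ/10) = 15·10^(58/10) + 5·10^(59/10) + 20·10^(66/10) = 9.306e+07.
L_eq = 10·log₁₀(9.306e+07/40) = 63.67 dB.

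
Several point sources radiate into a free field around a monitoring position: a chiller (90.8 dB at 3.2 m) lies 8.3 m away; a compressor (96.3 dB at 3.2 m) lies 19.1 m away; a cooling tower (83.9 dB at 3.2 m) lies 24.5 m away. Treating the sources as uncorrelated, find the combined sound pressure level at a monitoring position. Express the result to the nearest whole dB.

85 dB

Apply inverse-square spreading to bring every level to the receiver, then sum 10^(L/10).
chiller: 90.8 − 20·log₁₀(8.3/3.2) = 90.8 − 8.28 = 82.52 dB.
compressor: 96.3 − 20·log₁₀(19.1/3.2) = 96.3 − 15.52 = 80.78 dB.
cooling tower: 83.9 − 20·log₁₀(24.5/3.2) = 83.9 − 17.68 = 66.22 dB.
Σ 10^(L/10) = 3.026e+08 → L_total = 10·log₁₀(3.026e+08) = 84.81 dB.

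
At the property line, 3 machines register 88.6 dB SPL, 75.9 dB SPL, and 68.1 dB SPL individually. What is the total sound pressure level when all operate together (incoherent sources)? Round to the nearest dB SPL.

Incoherent sources combine by intensity addition: L_total = 10·log₁₀(Σ 10^(L_i/10)).
Σ 10^(L/10) = 10^(88.6/10) + 10^(75.9/10) + 10^(68.1/10) = 7.698e+08.
L_total = 10·log₁₀(7.698e+08) = 88.86 dB SPL.

89 dB SPL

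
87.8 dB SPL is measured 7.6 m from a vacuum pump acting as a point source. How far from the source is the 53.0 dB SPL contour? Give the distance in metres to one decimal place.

The 34.8 dB drop corresponds to a distance ratio of 10^(34.8/20) for a point source.
r₂ = 7.6·10^((87.8−53.0)/20) = 7.6·10^(34.8/20) = 417.65 m.

417.7 m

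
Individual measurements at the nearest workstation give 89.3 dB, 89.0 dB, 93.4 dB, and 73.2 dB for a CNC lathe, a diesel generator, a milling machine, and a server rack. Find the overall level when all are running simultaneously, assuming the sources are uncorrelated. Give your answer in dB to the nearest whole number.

96 dB

For uncorrelated sources the intensities add, so convert each level to linear form, sum, and take 10·log₁₀ of the total.
Σ 10^(L/10) = 10^(89.3/10) + 10^(89.0/10) + 10^(93.4/10) + 10^(73.2/10) = 3.854e+09.
L_total = 10·log₁₀(3.854e+09) = 95.86 dB.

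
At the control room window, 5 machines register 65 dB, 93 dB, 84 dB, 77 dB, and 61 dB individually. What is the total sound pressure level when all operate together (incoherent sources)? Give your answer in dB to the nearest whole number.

94 dB

Incoherent sources combine by intensity addition: L_total = 10·log₁₀(Σ 10^(L_i/10)).
Σ 10^(L/10) = 10^(65/10) + 10^(93/10) + 10^(84/10) + 10^(77/10) + 10^(61/10) = 2.301e+09.
L_total = 10·log₁₀(2.301e+09) = 93.62 dB.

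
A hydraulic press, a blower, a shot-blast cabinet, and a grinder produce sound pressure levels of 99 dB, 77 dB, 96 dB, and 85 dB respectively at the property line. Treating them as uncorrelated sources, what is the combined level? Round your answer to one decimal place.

100.9 dB

Incoherent sources combine by intensity addition: L_total = 10·log₁₀(Σ 10^(L_i/10)).
Σ 10^(L/10) = 10^(99/10) + 10^(77/10) + 10^(96/10) + 10^(85/10) = 1.229e+10.
L_total = 10·log₁₀(1.229e+10) = 100.90 dB.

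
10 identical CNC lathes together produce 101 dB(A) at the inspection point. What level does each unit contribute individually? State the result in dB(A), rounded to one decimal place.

91.0 dB(A)

10 equal contributions raise the level by 10·log₁₀ 10 = 10.000 dB, so each unit alone gives 101 − 10.000.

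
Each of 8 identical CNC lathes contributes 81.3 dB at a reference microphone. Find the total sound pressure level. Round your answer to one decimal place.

L_total = L₁ + 10·log₁₀ N for N identical incoherent sources.
L_total = 81.3 + 10·log₁₀(8) = 81.3 + 9.031 = 90.33 dB.

90.3 dB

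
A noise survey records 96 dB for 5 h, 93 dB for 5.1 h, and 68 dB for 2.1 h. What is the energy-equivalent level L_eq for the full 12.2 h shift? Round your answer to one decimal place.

Weight each interval's intensity by its duration and average over T = 12.2 h:
Σ tᵢ·10^(Lᵢ/10) = 5·10^(96/10) + 5.1·10^(93/10) + 2.1·10^(68/10) = 3.009e+10.
L_eq = 10·log₁₀(3.009e+10/12.2) = 93.92 dB.

93.9 dB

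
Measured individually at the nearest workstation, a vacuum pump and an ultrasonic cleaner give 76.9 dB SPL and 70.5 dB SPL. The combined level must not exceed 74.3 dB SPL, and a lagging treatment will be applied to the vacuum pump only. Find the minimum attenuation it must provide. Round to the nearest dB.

The untreated sources together contribute 10^(70.5/10) = 1.122e+07, i.e. 70.50 dB SPL.
To meet 74.3 dB SPL overall, the treated vacuum pump may contribute at most 10^(74.3/10) − 1.122e+07 = 1.570e+07, i.e. 71.96 dB SPL.
Required insertion loss = 76.9 − 71.96 = 4.94 dB.

5 dB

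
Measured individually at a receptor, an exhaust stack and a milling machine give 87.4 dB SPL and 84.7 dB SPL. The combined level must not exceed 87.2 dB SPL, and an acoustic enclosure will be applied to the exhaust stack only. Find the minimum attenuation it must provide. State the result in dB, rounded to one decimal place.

The untreated sources together contribute 10^(84.7/10) = 2.951e+08, i.e. 84.70 dB SPL.
To meet 87.2 dB SPL overall, the treated exhaust stack may contribute at most 10^(87.2/10) − 2.951e+08 = 2.297e+08, i.e. 83.61 dB SPL.
Required insertion loss = 87.4 − 83.61 = 3.79 dB.

3.8 dB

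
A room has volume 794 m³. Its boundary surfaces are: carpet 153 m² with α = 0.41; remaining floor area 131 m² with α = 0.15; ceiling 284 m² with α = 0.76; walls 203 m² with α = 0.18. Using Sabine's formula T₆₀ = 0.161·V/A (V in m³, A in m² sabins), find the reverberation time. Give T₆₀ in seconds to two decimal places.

Summing Sᵢαᵢ: 153·0.41 + 131·0.15 + 284·0.76 + 203·0.18 = 334.76 m².
T₆₀ = 0.161 × 794 / 334.76 = 0.382 s.

0.38 s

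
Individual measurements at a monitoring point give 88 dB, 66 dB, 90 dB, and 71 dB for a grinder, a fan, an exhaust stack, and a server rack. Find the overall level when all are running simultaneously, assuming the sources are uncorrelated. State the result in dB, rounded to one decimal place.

92.2 dB

Incoherent sources combine by intensity addition: L_total = 10·log₁₀(Σ 10^(L_i/10)).
Σ 10^(L/10) = 10^(88/10) + 10^(66/10) + 10^(90/10) + 10^(71/10) = 1.648e+09.
L_total = 10·log₁₀(1.648e+09) = 92.17 dB.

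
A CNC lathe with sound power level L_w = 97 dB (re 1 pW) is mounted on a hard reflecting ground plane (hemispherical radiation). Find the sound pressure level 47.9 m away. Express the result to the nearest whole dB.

55 dB

L_p = L_w − 10·log₁₀(2π·r²) with r = 47.9 m.
2π·r² = 1.442e+04 m², 10·log₁₀ of that is 41.589 dB.
L_p = 97 − 41.589 = 55.41 dB.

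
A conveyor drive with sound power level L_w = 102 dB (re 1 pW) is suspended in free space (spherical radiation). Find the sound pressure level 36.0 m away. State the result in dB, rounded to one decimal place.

59.9 dB

L_p = L_w − 10·log₁₀(4π·r²) with r = 36.0 m.
4π·r² = 1.629e+04 m², 10·log₁₀ of that is 42.118 dB.
L_p = 102 − 42.118 = 59.88 dB.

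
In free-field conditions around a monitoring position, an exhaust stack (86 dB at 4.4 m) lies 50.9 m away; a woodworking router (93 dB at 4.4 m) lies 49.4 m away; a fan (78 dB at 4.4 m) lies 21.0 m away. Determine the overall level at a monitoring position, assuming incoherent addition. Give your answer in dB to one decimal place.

73.3 dB

Apply inverse-square spreading to bring every level to the receiver, then sum 10^(L/10).
exhaust stack: 86 − 20·log₁₀(50.9/4.4) = 86 − 21.27 = 64.73 dB.
woodworking router: 93 − 20·log₁₀(49.4/4.4) = 93 − 21.01 = 71.99 dB.
fan: 78 − 20·log₁₀(21.0/4.4) = 78 − 13.58 = 64.42 dB.
Σ 10^(L/10) = 2.157e+07 → L_total = 10·log₁₀(2.157e+07) = 73.34 dB.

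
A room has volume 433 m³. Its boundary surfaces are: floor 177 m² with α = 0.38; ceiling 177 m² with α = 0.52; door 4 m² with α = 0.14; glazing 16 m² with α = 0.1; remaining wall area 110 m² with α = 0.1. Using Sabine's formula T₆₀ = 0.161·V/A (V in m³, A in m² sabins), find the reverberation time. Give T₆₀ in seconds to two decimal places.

0.40 s

Summing Sᵢαᵢ: 177·0.38 + 177·0.52 + 4·0.14 + 16·0.1 + 110·0.1 = 172.46 m².
T₆₀ = 0.161 × 433 / 172.46 = 0.404 s.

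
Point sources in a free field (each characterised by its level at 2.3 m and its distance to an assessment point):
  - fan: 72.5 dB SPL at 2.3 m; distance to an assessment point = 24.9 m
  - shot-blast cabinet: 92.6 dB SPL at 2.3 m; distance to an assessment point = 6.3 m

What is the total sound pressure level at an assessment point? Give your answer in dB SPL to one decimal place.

83.9 dB SPL

Propagate each source to the receiver with L = L_ref − 20·log₁₀(r/r_ref), then add intensities.
fan: 72.5 − 20·log₁₀(24.9/2.3) = 72.5 − 20.69 = 51.81 dB SPL.
shot-blast cabinet: 92.6 − 20·log₁₀(6.3/2.3) = 92.6 − 8.75 = 83.85 dB SPL.
Σ 10^(L/10) = 2.427e+08 → L_total = 10·log₁₀(2.427e+08) = 83.85 dB SPL.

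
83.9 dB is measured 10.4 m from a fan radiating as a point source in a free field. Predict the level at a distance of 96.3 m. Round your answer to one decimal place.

64.6 dB

For a point source, L₂ = L₁ − 20·log₁₀(r₂/r₁).
L₂ = 83.9 − 20·log₁₀(96.3/10.4) = 83.9 − 19.332 = 64.57 dB.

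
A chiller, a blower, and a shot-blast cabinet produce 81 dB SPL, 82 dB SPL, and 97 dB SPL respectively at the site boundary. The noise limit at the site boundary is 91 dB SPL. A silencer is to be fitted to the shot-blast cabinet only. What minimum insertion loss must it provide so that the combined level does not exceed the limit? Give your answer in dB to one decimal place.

Fixed contribution from the other sources: Σ 10^(L/10) = 10^(81/10) + 10^(82/10) = 2.844e+08 (84.54 dB SPL).
To meet 91 dB SPL overall, the treated shot-blast cabinet may contribute at most 10^(91/10) − 2.844e+08 = 9.745e+08, i.e. 89.89 dB SPL.
So the shot-blast cabinet must be reduced from 97 to 89.89 dB SPL: IL = 7.11 dB.

7.1 dB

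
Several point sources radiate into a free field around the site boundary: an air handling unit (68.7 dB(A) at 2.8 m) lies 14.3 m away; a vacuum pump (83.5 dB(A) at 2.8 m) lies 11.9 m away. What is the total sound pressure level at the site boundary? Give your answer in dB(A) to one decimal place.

71.0 dB(A)

Apply inverse-square spreading to bring every level to the receiver, then sum 10^(L/10).
air handling unit: 68.7 − 20·log₁₀(14.3/2.8) = 68.7 − 14.16 = 54.54 dB(A).
vacuum pump: 83.5 − 20·log₁₀(11.9/2.8) = 83.5 − 12.57 = 70.93 dB(A).
Σ 10^(L/10) = 1.268e+07 → L_total = 10·log₁₀(1.268e+07) = 71.03 dB(A).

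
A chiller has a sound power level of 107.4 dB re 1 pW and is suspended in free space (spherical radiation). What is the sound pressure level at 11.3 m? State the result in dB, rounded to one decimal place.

75.3 dB

The power spreads over a sphere of area 4π·r², so L_p = L_w − 10·log₁₀(4π·r²).
4π·r² = 1605 m², 10·log₁₀ of that is 32.054 dB.
L_p = 107.4 − 32.054 = 75.35 dB.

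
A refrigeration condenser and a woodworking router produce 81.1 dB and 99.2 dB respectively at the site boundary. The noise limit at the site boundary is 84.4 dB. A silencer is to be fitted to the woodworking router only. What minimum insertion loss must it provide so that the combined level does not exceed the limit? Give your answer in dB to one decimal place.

Fixed contribution from the other source: Σ 10^(L/10) = 10^(81.1/10) = 1.288e+08 (81.10 dB).
The limit corresponds to 10^(84.4/10) = 2.754e+08; subtracting the fixed part leaves 1.466e+08 for the woodworking router, i.e. 81.66 dB.
So the woodworking router must be reduced from 99.2 to 81.66 dB: IL = 17.54 dB.

17.5 dB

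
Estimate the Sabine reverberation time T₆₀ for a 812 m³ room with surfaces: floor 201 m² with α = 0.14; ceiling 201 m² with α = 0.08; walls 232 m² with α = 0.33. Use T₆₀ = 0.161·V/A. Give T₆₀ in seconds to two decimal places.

1.08 s

A = Σ Sᵢαᵢ = 201·0.14 + 201·0.08 + 232·0.33 = 120.78 m².
T₆₀ = 0.161·V/A = 0.161·812/120.78 = 1.082 s.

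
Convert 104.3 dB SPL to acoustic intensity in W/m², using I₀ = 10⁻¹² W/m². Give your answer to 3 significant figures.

I/I₀ = 10^(104.3/10) = 2.692e+10, so I = 2.692e+10 × 10⁻¹² W/m².

0.0269 W/m²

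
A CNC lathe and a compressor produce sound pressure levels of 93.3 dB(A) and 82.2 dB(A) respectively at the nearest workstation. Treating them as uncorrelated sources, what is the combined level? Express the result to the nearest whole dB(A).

For uncorrelated sources the intensities add, so convert each level to linear form, sum, and take 10·log₁₀ of the total.
Σ 10^(L/10) = 10^(93.3/10) + 10^(82.2/10) = 2.304e+09.
L_total = 10·log₁₀(2.304e+09) = 93.62 dB(A).

94 dB(A)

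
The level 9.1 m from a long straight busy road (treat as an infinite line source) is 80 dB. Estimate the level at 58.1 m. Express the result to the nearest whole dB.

72 dB

Cylindrical spreading from a line source gives a 10·log₁₀(r₂/r₁) drop.
L₂ = 80 − 10·log₁₀(58.1/9.1) = 80 − 8.051 = 71.95 dB.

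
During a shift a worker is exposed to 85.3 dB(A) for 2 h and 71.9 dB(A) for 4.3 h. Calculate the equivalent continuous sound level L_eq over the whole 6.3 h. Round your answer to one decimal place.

The energy average is taken in the linear domain: L_eq = 10·log₁₀[(Σ tᵢ·10^(Lᵢ/10))/T], T = 6.3 h.
Σ tᵢ·10^(Lᵢ/10) = 2·10^(85.3/10) + 4.3·10^(71.9/10) = 7.443e+08.
L_eq = 10·log₁₀(7.443e+08/6.3) = 80.72 dB(A).

80.7 dB(A)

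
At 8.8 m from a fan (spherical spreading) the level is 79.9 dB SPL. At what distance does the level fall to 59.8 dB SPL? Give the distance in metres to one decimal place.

89.0 m

Point-source spreading drops the level by 20·log₁₀(r₂/r₁); inverting, r₂/r₁ = 10^(ΔL/20).
r₂ = 8.8·10^((79.9−59.8)/20) = 8.8·10^(20.1/20) = 89.02 m.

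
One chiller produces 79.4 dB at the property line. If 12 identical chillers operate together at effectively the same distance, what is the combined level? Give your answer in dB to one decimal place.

90.2 dB

With 12 equal, uncorrelated contributions the intensity is 12× that of one unit, giving a rise of 10·log₁₀ 12.
L_total = 79.4 + 10·log₁₀(12) = 79.4 + 10.792 = 90.19 dB.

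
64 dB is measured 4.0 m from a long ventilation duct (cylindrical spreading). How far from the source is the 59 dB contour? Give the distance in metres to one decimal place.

The 5.0 dB drop corresponds to a distance ratio of 10^(5.0/10) for a line source.
r₂ = 4.0·10^((64−59)/10) = 4.0·10^(5.0/10) = 12.65 m.

12.6 m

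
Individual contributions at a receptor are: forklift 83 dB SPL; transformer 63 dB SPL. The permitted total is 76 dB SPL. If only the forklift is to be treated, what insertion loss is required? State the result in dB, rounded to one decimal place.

The untreated sources together contribute 10^(63/10) = 1.995e+06, i.e. 63.00 dB SPL.
To meet 76 dB SPL overall, the treated forklift may contribute at most 10^(76/10) − 1.995e+06 = 3.782e+07, i.e. 75.78 dB SPL.
Required insertion loss = 83 − 75.78 = 7.22 dB.

7.2 dB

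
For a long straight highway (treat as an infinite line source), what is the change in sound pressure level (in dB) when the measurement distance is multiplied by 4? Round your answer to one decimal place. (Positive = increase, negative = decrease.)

A line source loses 3 dB per doubling of distance; generally ΔL = −10·log₁₀(r₂/r₁).
ΔL = −10·log₁₀(4) = -6.02 dB.

-6.0 dB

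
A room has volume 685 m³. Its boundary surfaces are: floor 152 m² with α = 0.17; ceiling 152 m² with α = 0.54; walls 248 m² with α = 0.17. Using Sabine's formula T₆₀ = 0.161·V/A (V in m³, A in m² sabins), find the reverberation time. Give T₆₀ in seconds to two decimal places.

0.73 s

A = Σ Sᵢαᵢ = 152·0.17 + 152·0.54 + 248·0.17 = 150.08 m².
T₆₀ = 0.161·V/A = 0.161·685/150.08 = 0.735 s.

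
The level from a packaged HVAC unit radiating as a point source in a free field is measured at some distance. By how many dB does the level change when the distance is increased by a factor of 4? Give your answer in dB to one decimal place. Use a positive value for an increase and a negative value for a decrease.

A point source loses 6 dB per doubling of distance; generally ΔL = −20·log₁₀(r₂/r₁).
ΔL = −20·log₁₀(4) = -12.04 dB.

-12.0 dB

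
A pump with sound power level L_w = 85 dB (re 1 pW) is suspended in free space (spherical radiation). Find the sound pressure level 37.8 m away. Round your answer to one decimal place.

Free-field spherical radiation: L_p = L_w − 10·log₁₀(4π·r²), r = 37.8 m.
4π·r² = 1.796e+04 m², 10·log₁₀ of that is 42.542 dB.
L_p = 85 − 42.542 = 42.46 dB.

42.5 dB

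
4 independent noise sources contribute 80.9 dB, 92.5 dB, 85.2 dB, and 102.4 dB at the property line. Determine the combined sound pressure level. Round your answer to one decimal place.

Incoherent sources combine by intensity addition: L_total = 10·log₁₀(Σ 10^(L_i/10)).
Σ 10^(L/10) = 10^(80.9/10) + 10^(92.5/10) + 10^(85.2/10) + 10^(102.4/10) = 1.961e+10.
L_total = 10·log₁₀(1.961e+10) = 102.92 dB.

102.9 dB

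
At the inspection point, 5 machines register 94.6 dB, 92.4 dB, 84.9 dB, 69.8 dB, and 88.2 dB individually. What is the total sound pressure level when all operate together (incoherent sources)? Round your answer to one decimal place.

97.5 dB

For uncorrelated sources the intensities add, so convert each level to linear form, sum, and take 10·log₁₀ of the total.
Σ 10^(L/10) = 10^(94.6/10) + 10^(92.4/10) + 10^(84.9/10) + 10^(69.8/10) + 10^(88.2/10) = 5.601e+09.
L_total = 10·log₁₀(5.601e+09) = 97.48 dB.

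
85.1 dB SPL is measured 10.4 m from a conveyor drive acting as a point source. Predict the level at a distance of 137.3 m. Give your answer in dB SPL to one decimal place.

Spherical spreading from a point source gives a 20·log₁₀(r₂/r₁) drop.
L₂ = 85.1 − 20·log₁₀(137.3/10.4) = 85.1 − 22.413 = 62.69 dB SPL.

62.7 dB SPL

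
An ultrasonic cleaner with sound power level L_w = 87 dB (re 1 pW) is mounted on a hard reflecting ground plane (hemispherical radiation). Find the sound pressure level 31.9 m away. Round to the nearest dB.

49 dB

The power spreads over a hemisphere of area 2π·r², so L_p = L_w − 10·log₁₀(2π·r²).
2π·r² = 6394 m², 10·log₁₀ of that is 38.058 dB.
L_p = 87 − 38.058 = 48.94 dB.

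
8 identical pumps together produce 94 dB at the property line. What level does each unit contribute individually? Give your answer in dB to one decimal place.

85.0 dB

For N identical incoherent sources L_total = L₁ + 10·log₁₀ N, so L₁ = 94 − 10·log₁₀(8) = 94 − 9.031.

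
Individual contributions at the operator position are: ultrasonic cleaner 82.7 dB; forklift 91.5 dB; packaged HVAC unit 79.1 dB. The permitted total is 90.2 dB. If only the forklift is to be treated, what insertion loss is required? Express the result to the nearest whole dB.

Everything except the forklift sums to 10^(82.7/10) + 10^(79.1/10) = 2.675e+08 in linear terms, 84.27 dB.
To meet 90.2 dB overall, the treated forklift may contribute at most 10^(90.2/10) − 2.675e+08 = 7.796e+08, i.e. 88.92 dB.
So the forklift must be reduced from 91.5 to 88.92 dB: IL = 2.58 dB.

3 dB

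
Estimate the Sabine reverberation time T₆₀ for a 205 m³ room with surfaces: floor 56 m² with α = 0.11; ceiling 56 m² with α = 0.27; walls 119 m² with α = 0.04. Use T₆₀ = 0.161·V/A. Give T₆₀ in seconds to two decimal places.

A = Σ Sᵢαᵢ = 56·0.11 + 56·0.27 + 119·0.04 = 26.04 m².
T₆₀ = 0.161·V/A = 0.161·205/26.04 = 1.267 s.

1.27 s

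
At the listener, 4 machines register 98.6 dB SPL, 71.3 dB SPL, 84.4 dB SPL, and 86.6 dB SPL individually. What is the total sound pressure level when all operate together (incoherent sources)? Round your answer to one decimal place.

99.0 dB SPL

Incoherent sources combine by intensity addition: L_total = 10·log₁₀(Σ 10^(L_i/10)).
Σ 10^(L/10) = 10^(98.6/10) + 10^(71.3/10) + 10^(84.4/10) + 10^(86.6/10) = 7.990e+09.
L_total = 10·log₁₀(7.990e+09) = 99.03 dB SPL.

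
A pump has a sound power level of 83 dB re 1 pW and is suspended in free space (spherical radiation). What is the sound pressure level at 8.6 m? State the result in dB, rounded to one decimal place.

53.3 dB

The power spreads over a sphere of area 4π·r², so L_p = L_w − 10·log₁₀(4π·r²).
4π·r² = 929.4 m², 10·log₁₀ of that is 29.682 dB.
L_p = 83 − 29.682 = 53.32 dB.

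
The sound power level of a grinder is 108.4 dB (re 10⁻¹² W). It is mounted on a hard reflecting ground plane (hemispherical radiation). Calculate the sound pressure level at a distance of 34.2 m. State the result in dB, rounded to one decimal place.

69.7 dB

Free-field hemispherical radiation: L_p = L_w − 10·log₁₀(2π·r²), r = 34.2 m.
2π·r² = 7349 m², 10·log₁₀ of that is 38.662 dB.
L_p = 108.4 − 38.662 = 69.74 dB.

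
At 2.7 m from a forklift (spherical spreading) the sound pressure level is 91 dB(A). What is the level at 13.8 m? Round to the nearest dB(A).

Spherical spreading from a point source gives a 20·log₁₀(r₂/r₁) drop.
L₂ = 91 − 20·log₁₀(13.8/2.7) = 91 − 14.170 = 76.83 dB(A).

77 dB(A)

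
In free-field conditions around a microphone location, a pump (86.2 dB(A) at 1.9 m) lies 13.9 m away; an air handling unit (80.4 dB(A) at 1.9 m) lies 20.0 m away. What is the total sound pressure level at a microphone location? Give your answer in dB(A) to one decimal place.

69.4 dB(A)

Apply inverse-square spreading to bring every level to the receiver, then sum 10^(L/10).
pump: 86.2 − 20·log₁₀(13.9/1.9) = 86.2 − 17.29 = 68.91 dB(A).
air handling unit: 80.4 − 20·log₁₀(20.0/1.9) = 80.4 − 20.45 = 59.95 dB(A).
Σ 10^(L/10) = 8.778e+06 → L_total = 10·log₁₀(8.778e+06) = 69.43 dB(A).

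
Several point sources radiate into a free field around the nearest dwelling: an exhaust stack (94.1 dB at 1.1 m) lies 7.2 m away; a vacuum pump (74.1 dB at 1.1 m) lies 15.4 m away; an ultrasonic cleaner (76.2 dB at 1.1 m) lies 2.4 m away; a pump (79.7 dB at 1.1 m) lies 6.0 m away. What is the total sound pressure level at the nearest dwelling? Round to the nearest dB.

Propagate each source to the receiver with L = L_ref − 20·log₁₀(r/r_ref), then add intensities.
exhaust stack: 94.1 − 20·log₁₀(7.2/1.1) = 94.1 − 16.32 = 77.78 dB.
vacuum pump: 74.1 − 20·log₁₀(15.4/1.1) = 74.1 − 22.92 = 51.18 dB.
ultrasonic cleaner: 76.2 − 20·log₁₀(2.4/1.1) = 76.2 − 6.78 = 69.42 dB.
pump: 79.7 − 20·log₁₀(6.0/1.1) = 79.7 − 14.74 = 64.96 dB.
Σ 10^(L/10) = 7.202e+07 → L_total = 10·log₁₀(7.202e+07) = 78.57 dB.

79 dB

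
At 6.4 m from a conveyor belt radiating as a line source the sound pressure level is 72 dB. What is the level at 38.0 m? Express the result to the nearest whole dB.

Line-source attenuation: ΔL = 10·log₁₀(r₂/r₁) = 10·log₁₀(38.0/6.4) = 7.736 dB.
L₂ = 72 − 10·log₁₀(38.0/6.4) = 72 − 7.736 = 64.26 dB.

64 dB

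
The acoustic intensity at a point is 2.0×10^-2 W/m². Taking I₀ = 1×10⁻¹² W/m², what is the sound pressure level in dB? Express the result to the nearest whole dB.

103 dB

I/I₀ = 2.0×10^-2/10⁻¹² = 2.0×10^10, and L = 10·log₁₀(I/I₀).
L = 10·(0.3010 + 10) = 103.01 dB.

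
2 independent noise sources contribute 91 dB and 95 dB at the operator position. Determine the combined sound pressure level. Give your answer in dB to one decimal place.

96.5 dB

For uncorrelated sources the intensities add, so convert each level to linear form, sum, and take 10·log₁₀ of the total.
Σ 10^(L/10) = 10^(91/10) + 10^(95/10) = 4.421e+09.
L_total = 10·log₁₀(4.421e+09) = 96.46 dB.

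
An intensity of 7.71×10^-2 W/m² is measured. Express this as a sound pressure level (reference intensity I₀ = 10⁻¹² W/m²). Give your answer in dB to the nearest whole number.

109 dB

Dividing by I₀ shifts the exponent by 12: I/I₀ = 7.71×10^10.
L = 10·(0.8871 + 10) = 108.87 dB.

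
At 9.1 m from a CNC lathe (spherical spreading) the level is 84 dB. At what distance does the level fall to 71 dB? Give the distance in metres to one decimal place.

The 13.0 dB drop corresponds to a distance ratio of 10^(13.0/20) for a point source.
r₂ = 9.1·10^((84−71)/20) = 9.1·10^(13.0/20) = 40.65 m.

40.6 m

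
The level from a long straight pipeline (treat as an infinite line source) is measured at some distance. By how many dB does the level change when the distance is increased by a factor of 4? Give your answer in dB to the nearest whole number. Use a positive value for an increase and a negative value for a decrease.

-6 dB

Line-source spreading: ΔL = −10·log₁₀(r₂/r₁).
ΔL = −10·log₁₀(4) = -6.02 dB.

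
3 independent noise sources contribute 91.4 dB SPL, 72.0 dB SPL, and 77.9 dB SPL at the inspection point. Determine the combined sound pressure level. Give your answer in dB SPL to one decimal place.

Incoherent sources combine by intensity addition: L_total = 10·log₁₀(Σ 10^(L_i/10)).
Σ 10^(L/10) = 10^(91.4/10) + 10^(72.0/10) + 10^(77.9/10) = 1.458e+09.
L_total = 10·log₁₀(1.458e+09) = 91.64 dB SPL.

91.6 dB SPL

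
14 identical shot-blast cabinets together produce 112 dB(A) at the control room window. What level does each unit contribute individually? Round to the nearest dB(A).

101 dB(A)

14 equal contributions raise the level by 10·log₁₀ 14 = 11.461 dB, so each unit alone gives 112 − 11.461.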